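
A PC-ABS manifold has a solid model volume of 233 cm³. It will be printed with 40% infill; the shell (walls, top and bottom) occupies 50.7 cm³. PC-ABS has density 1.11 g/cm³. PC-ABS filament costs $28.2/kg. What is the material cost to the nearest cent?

$3.87

Infill region = 233 − 50.7 = 182.3 cm³.
Infill deposited: 0.40 × 182.3 → 72.92 cm³.
Total printed volume: 50.7 + 72.92 → 123.62 cm³.
Mass: 123.62 × 1.11 → 137.2182 g.
At $28.2/kg: 137.2182/1000 × 28.2 = $3.87.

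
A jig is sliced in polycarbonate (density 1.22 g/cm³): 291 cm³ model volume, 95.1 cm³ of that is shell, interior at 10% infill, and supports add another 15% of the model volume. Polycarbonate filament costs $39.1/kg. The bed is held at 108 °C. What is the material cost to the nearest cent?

$7.55

Interior volume = 291 − 95.1 = 195.9 cm³.
Deposited infill: 0.10 × 195.9 → 19.59 cm³.
Support = 0.15 × 291, so 43.65 cm³.
Deposited volume = 95.1 + 19.59 + 43.65 = 158.34 cm³.
Mass: 158.34 × 1.22 → 193.1748 g.
At $39.1/kg: 193.1748/1000 × 39.1 = $7.55.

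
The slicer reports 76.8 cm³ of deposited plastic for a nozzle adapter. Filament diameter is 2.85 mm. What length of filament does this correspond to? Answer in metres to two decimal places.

12.04 m

Filament cross-section = π × (2.85/2)² = 6.3794 mm².
Length = 76.8 cm³ / 6.3794 mm² = 76800 / 6.3794 = 12038.75 mm = 12.04 m.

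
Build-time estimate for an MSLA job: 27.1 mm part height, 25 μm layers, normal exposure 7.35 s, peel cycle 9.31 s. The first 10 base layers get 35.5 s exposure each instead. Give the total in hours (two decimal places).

5.09 hours

Layers = ⌈27.1/0.025⌉ = 1084.
Burn-in layers: 10 × (35.5 + 9.31) → 448.1 s.
Remaining layers: 1074 × (7.35 + 9.31) → 17892.84 s.
Sum: 448.1 + 17892.84 = 18340.94 s → 5.09 hours.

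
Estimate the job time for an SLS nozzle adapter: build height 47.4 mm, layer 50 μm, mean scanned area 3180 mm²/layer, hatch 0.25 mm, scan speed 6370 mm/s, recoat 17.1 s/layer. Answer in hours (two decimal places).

5.03 hours

Layers = ⌈47.4/0.05⌉ = 948.
Hatch length per layer = 3180 / 0.25, so 12720 mm.
Scan time per layer = 12720 / 6370 = 1.9969 s.
Layer cycle: 1.9969 + 17.1 → 19.0969 s.
948 layers × 19.0969 s/layer = 18103.8612 s, i.e. 5.03 hours.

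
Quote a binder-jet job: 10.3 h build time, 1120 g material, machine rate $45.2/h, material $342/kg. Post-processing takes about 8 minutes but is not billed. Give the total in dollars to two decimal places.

Time charge = 45.2 × 10.3 = $465.56.
Feedstock cost = 342 × 1120/1000 = $383.04.
Job cost: 465.56 + 383.04 = $848.60.

$848.60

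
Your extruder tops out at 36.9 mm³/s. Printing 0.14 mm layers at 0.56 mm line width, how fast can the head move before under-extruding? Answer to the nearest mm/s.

471 mm/s

Extrusion cross-section = 0.14 × 0.56 = 0.0784 mm².
v_max = Q/A = 36.9/0.0784 = 470.66 mm/s → 471 mm/s.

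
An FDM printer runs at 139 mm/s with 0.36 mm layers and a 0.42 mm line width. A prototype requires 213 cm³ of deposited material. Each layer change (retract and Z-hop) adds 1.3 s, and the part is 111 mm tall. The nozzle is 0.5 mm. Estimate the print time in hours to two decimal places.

2.93 hours

Line area = 0.36 × 0.42, so 0.1512 mm².
Total extruded path = 213000/0.1512 = 1408730.2 mm.
Time extruding = 1408730.2 / 139 = 10134.7 s.
Layers = ⌈111/0.36⌉ = 309.
Layer-change overhead = 309 × 1.3 = 401.7 s.
Total = 10134.7 + 401.7 = 10536.4 s = 2.93 hours.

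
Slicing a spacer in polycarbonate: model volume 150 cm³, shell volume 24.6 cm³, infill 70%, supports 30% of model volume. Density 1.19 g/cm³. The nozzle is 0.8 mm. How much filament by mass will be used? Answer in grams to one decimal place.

Volume inside the shell = 150 − 24.6, so 125.4 cm³.
Deposited infill = 0.70 × 125.4 = 87.78 cm³.
Support = 0.30 × 150, so 45 cm³.
Total extruded = 24.6 + 87.78 + 45, so 157.38 cm³.
Mass = 157.38 × 1.19, so 187.2822 g.

187.3 g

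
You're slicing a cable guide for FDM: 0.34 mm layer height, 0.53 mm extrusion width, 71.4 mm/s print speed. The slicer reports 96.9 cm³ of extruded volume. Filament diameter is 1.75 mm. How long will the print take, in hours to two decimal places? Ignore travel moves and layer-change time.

Extrusion cross-section = 0.34 × 0.53, so 0.1802 mm².
Total extruded path = 96900/0.1802 = 537735.8 mm.
Time extruding: 537735.8 / 71.4 → 7531.3 s.
In the requested units: 7531.3 s = 2.09 hours.

2.09 hours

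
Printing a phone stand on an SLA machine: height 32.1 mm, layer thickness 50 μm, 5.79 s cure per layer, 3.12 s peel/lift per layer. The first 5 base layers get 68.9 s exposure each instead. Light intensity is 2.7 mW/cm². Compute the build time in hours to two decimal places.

1.68 hours

Number of layers: 32.1 / 0.05 → 642 (rounded up).
Bottom layers: 5 × (68.9 + 3.12) → 360.1 s.
Normal layers = 637 × (5.79 + 3.12) = 5675.67 s.
Total = 360.1 + 5675.67 = 6035.77 s = 1.68 hours.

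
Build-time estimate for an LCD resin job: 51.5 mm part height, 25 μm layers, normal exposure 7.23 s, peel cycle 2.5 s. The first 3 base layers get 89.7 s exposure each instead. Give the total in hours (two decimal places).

Layer count = ceil(51.5 / 0.025) = 2060.
Bottom layers = 3 × (89.7 + 2.5), so 276.6 s.
Regular layers = 2057 × (7.23 + 2.5) = 20014.61 s.
Sum: 276.6 + 20014.61 = 20291.21 s → 5.64 hours.

5.64 hours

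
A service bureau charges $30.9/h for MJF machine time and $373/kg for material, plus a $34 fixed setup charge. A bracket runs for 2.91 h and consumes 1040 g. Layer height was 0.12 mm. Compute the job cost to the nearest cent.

$511.84

Time charge = 30.9 × 2.91 = $89.919.
Material cost = 373 × 1040/1000, so $387.92.
Adding setup: 89.919 + 387.92 + 34 → 511.839 ≈ $511.84.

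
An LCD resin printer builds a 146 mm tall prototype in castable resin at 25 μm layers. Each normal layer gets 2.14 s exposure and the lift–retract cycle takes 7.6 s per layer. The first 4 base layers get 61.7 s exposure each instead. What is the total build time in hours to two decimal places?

Layers = ⌈146/0.025⌉ = 5840.
Base layers = 4 × (61.7 + 7.6), so 277.2 s.
Normal layers = 5836 × (2.14 + 7.6) = 56842.64 s.
Total = 277.2 + 56842.64 = 57119.84 s = 15.87 hours.

15.87 hours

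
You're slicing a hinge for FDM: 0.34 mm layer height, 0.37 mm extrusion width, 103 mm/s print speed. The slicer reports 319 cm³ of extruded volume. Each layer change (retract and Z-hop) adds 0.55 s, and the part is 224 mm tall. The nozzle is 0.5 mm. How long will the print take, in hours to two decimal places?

6.94 hours

Extrusion cross-section = 0.34 × 0.37, so 0.1258 mm².
Total extruded path = 319000/0.1258 = 2535771.1 mm.
Time extruding = 2535771.1 / 103, so 24619.1 s.
Layer count = ceil(224 / 0.34) = 659.
Layer-change overhead = 659 × 0.55 = 362.45 s.
Total = 24619.1 + 362.45 = 24981.55 s = 6.94 hours.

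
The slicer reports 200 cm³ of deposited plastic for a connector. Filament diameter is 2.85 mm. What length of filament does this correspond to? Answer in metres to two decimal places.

31.35 m

Cross-section of 2.85 mm filament: π·(2.85/2)² = 6.3794 mm².
L = 200000 mm³ / 6.3794 mm² = 31350.91 mm, i.e. 31.35 m.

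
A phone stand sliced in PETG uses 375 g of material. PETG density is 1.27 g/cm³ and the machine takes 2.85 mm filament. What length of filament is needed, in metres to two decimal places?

Volume = 375 g / 1.27 g·cm⁻³ = 295.2756 cm³ = 295275.6 mm³.
Cross-section of 2.85 mm filament: π·(2.85/2)² = 6.3794 mm².
Length = 295275.6 / 6.3794 = 46285.79 mm = 46.29 m.

46.29 m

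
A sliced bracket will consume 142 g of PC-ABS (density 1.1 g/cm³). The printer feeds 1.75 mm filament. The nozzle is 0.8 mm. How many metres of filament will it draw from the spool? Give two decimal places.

Extruded volume: 142/1.1 = 129.0909 cm³ (129090.9 mm³).
Cross-section of 1.75 mm filament: π·(1.75/2)² = 2.4053 mm².
L = V/A = 129090.9/2.4053 = 53669.36 mm → 53.67 m.

53.67 m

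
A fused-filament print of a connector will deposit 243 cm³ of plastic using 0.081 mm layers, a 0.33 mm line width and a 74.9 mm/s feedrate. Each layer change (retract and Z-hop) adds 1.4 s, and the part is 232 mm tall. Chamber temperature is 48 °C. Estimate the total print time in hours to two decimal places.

34.83 hours

Extrusion cross-section = 0.081 × 0.33 = 0.02673 mm².
Toolpath length = 243 cm³ / 0.02673 mm² = 243000 / 0.02673 = 9090909.1 mm.
Extrusion time: 9090909.1 / 74.9 → 121374 s.
Layers = ⌈232/0.081⌉ = 2865.
Layer-change overhead: 2865 × 1.4 → 4011 s.
Altogether 121374 + 4011 = 125385 s, i.e. 34.83 hours.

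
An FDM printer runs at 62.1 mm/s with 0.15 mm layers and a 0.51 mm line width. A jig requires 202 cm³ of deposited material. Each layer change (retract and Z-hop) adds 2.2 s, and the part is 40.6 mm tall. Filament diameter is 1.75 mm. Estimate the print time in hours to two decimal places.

11.98 hours

Bead cross-section = 0.15 × 0.51 = 0.0765 mm².
Toolpath length = 202 cm³ / 0.0765 mm² = 202000 / 0.0765 = 2640522.9 mm.
Extrusion time = 2640522.9 / 62.1 = 42520.5 s.
Number of layers: 40.6 / 0.15 → 271 (rounded up).
Non-print overhead: 271 × 2.2 → 596.2 s.
Total = 42520.5 + 596.2 = 43116.7 s = 11.98 hours.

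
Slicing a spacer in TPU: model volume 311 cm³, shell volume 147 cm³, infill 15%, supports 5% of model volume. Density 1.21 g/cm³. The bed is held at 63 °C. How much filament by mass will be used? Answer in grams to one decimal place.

Volume inside the shell = 311 − 147, so 164 cm³.
Deposited infill = 0.15 × 164, so 24.6 cm³.
Support: 0.05 × 311 → 15.55 cm³.
Total printed volume = 147 + 24.6 + 15.55, so 187.15 cm³.
Mass = 187.15 × 1.21 = 226.4515 g.

226.5 g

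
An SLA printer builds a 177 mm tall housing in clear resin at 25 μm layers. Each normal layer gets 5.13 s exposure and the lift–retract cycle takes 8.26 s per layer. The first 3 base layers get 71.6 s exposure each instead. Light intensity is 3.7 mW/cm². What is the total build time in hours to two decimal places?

Layer count = ceil(177 / 0.025) = 7080.
Base layers: 3 × (71.6 + 8.26) → 239.58 s.
Remaining layers = 7077 × (5.13 + 8.26) = 94761.03 s.
Total = 239.58 + 94761.03 = 95000.61 s = 26.39 hours.

26.39 hours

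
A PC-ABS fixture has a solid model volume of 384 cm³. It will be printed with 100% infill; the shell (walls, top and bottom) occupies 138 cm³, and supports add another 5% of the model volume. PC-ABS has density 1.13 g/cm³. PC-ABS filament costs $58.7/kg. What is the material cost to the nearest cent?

$26.74

Infill region = 384 − 138, so 246 cm³.
Infill volume: 1.00 × 246 → 246 cm³.
Support = 0.05 × 384 = 19.2 cm³.
Total printed volume = 138 + 246 + 19.2 = 403.2 cm³.
Mass: 403.2 × 1.13 → 455.616 g.
Cost = 455.616 g / 1000 × $58.7/kg = $26.74.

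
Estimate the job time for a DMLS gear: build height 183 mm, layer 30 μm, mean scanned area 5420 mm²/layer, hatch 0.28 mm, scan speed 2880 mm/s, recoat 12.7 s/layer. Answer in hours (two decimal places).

32.91 hours

Layer count = ceil(183 / 0.03) = 6100.
Per-layer scan distance: 5420 / 0.28 → 19357.1 mm.
Scan time per layer: 19357.1 / 2880 → 6.7212 s.
Layer cycle: 6.7212 + 12.7 → 19.4212 s.
Build time = 6100 × 19.4212 = 118469.32 s = 32.91 hours.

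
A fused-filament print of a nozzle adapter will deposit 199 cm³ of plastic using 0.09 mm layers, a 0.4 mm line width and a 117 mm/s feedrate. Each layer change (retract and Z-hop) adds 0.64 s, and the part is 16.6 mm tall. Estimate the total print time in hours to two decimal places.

Extrusion cross-section: 0.09 × 0.4 → 0.036 mm².
Total extruded path = 199000/0.036 = 5527777.8 mm.
Time extruding = 5527777.8 / 117 = 47246 s.
Layer count = ceil(16.6 / 0.09) = 185.
Layer-change overhead = 185 × 0.64 = 118.4 s.
Total = 47246 + 118.4 = 47364.4 s = 13.16 hours.

13.16 hours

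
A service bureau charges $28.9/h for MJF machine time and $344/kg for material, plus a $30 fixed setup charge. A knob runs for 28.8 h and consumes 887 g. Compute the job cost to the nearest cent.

$1167.45

Time charge = 28.9 × 28.8, so $832.32.
Material charge = 344 × 887/1000 = $305.128.
Adding setup: 832.32 + 305.128 + 30 → 1167.448 ≈ $1167.45.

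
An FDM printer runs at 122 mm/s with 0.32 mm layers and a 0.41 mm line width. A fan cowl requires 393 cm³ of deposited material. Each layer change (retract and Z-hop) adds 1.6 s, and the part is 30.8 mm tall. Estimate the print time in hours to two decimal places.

Line area = 0.32 × 0.41, so 0.1312 mm².
Path length: 393000 mm³ / 0.1312 mm² → 2995426.8 mm.
Time extruding = 2995426.8 / 122, so 24552.7 s.
Layer count = ceil(30.8 / 0.32) = 97.
Non-print overhead = 97 × 1.6, so 155.2 s.
Total = 24552.7 + 155.2 = 24707.9 s = 6.86 hours.

6.86 hours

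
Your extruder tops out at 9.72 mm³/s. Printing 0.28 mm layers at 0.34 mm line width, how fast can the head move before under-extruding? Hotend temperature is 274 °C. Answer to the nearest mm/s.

102 mm/s

A = 0.28 × 0.34, so 0.0952 mm².
Max speed = 9.72 / 0.0952 = 102.10 ≈ 102 mm/s.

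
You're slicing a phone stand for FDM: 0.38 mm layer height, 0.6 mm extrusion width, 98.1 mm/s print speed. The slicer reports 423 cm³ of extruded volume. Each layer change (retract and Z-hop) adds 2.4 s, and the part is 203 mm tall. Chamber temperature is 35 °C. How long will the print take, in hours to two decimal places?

5.61 hours

Extrusion cross-section = 0.38 × 0.6, so 0.228 mm².
Total extruded path = 423000/0.228 = 1855263.2 mm.
Time extruding = 1855263.2 / 98.1 = 18912 s.
Layers = ⌈203/0.38⌉ = 535.
Layer-change overhead: 535 × 2.4 → 1284 s.
Total = 18912 + 1284 = 20196 s = 5.61 hours.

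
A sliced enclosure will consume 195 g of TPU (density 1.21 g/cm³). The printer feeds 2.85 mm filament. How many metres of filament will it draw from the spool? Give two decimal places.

25.26 m

Extruded volume: 195/1.21 = 161.157 cm³ (161157 mm³).
A = π r² = π × 1.425² = 6.3794 mm².
Length = 161157 / 6.3794 = 25262.09 mm = 25.26 m.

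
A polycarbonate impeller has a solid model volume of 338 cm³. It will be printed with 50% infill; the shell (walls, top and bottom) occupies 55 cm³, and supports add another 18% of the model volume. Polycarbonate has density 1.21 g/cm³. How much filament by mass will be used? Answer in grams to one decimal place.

311.4 g

Volume inside the shell = 338 − 55, so 283 cm³.
Deposited infill: 0.50 × 283 → 141.5 cm³.
Support: 0.18 × 338 → 60.84 cm³.
Total extruded = 55 + 141.5 + 60.84 = 257.34 cm³.
Mass = 257.34 × 1.21 = 311.3814 g.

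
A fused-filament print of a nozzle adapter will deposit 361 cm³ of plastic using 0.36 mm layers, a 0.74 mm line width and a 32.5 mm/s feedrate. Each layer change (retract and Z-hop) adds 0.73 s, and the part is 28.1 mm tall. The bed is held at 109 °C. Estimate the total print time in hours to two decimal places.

Line area = 0.36 × 0.74 = 0.2664 mm².
Path length: 361000 mm³ / 0.2664 mm² → 1355105.1 mm.
Time extruding = 1355105.1 / 32.5, so 41695.5 s.
Layer count = ceil(28.1 / 0.36) = 79.
Non-print overhead = 79 × 0.73, so 57.67 s.
Total = 41695.5 + 57.67 = 41753.17 s = 11.60 hours.

11.60 hours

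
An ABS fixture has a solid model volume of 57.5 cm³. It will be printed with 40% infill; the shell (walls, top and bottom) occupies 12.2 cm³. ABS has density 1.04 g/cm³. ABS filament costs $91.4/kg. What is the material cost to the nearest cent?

$2.88

Interior volume: 57.5 − 12.2 → 45.3 cm³.
Deposited infill: 0.40 × 45.3 → 18.12 cm³.
Total extruded = 12.2 + 18.12 = 30.32 cm³.
Mass: 30.32 × 1.04 → 31.5328 g.
Cost = 31.5328 g / 1000 × $91.4/kg = $2.88.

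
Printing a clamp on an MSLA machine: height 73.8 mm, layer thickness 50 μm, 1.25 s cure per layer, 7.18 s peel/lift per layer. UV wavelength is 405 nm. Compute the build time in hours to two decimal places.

3.46 hours

Number of layers: 73.8 / 0.05 → 1476 (rounded up).
Each layer takes = 1.25 + 7.18, so 8.43 s.
Total = 1476 × 8.43 = 12442.68 s = 3.46 hours.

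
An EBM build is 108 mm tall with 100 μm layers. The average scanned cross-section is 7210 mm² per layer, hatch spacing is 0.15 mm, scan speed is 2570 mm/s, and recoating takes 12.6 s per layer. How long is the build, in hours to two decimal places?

Layer count = ceil(108 / 0.1) = 1080.
Scan path per layer = 7210 / 0.15 = 48066.7 mm.
Beam time per layer: 48066.7 / 2570 → 18.703 s.
Layer cycle = 18.703 + 12.6 = 31.303 s.
1080 layers × 31.303 s/layer = 33807.24 s, i.e. 9.39 hours.

9.39 hours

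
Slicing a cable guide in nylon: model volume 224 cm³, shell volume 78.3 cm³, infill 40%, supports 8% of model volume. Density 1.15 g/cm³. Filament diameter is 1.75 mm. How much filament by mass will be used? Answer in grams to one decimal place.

Infill region = 224 − 78.3, so 145.7 cm³.
Infill volume: 0.40 × 145.7 → 58.28 cm³.
Support = 0.08 × 224 = 17.92 cm³.
Deposited volume: 78.3 + 58.28 + 17.92 → 154.5 cm³.
Mass = 154.5 × 1.15 = 177.675 g.

177.7 g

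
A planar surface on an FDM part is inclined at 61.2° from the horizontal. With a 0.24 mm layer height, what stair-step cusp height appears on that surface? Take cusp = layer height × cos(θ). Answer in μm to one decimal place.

Cusp = layer height × cos(61.2°) = 0.24 × 0.4818 = 0.115632 mm = 115.6 μm.

115.6 μm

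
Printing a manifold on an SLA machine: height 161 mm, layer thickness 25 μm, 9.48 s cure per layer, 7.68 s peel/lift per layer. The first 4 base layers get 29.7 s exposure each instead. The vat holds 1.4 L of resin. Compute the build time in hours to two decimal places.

Layer count = ceil(161 / 0.025) = 6440.
Bottom layers: 4 × (29.7 + 7.68) → 149.52 s.
Regular layers: 6436 × (9.48 + 7.68) → 110441.76 s.
Total = 149.52 + 110441.76 = 110591.28 s = 30.72 hours.

30.72 hours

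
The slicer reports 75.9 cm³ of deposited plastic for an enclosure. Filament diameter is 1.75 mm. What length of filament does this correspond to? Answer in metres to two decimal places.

Filament cross-section = π × (1.75/2)² = 2.4053 mm².
Length = 75.9 cm³ / 2.4053 mm² = 75900 / 2.4053 = 31555.32 mm = 31.56 m.

31.56 m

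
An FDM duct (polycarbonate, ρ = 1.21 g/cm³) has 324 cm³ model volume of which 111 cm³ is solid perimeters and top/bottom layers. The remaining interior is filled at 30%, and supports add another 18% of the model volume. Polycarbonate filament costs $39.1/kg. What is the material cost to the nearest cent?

Infill region = 324 − 111, so 213 cm³.
Deposited infill = 0.30 × 213 = 63.9 cm³.
Support: 0.18 × 324 → 58.32 cm³.
Total printed volume = 111 + 63.9 + 58.32 = 233.22 cm³.
Mass = 233.22 × 1.21, so 282.1962 g.
At $39.1/kg: 282.1962/1000 × 39.1 = $11.03.

$11.03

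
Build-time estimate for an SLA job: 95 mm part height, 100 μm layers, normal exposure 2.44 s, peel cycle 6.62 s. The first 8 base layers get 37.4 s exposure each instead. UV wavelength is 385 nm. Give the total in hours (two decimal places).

Layers = ⌈95/0.1⌉ = 950.
Bottom layers = 8 × (37.4 + 6.62) = 352.16 s.
Remaining layers: 942 × (2.44 + 6.62) → 8534.52 s.
Total = 352.16 + 8534.52 = 8886.68 s = 2.47 hours.

2.47 hours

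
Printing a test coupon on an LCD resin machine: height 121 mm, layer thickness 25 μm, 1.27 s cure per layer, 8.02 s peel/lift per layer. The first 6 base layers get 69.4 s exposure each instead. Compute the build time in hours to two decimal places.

Layer count = ceil(121 / 0.025) = 4840.
Base layers = 6 × (69.4 + 8.02) = 464.52 s.
Regular layers = 4834 × (1.27 + 8.02), so 44907.86 s.
Sum: 464.52 + 44907.86 = 45372.38 s → 12.60 hours.

12.60 hours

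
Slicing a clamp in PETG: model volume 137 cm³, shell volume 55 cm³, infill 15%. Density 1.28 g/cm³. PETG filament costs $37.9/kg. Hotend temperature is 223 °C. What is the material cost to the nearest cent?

$3.26

Volume inside the shell = 137 − 55 = 82 cm³.
Infill deposited = 0.15 × 82 = 12.3 cm³.
Total extruded = 55 + 12.3 = 67.3 cm³.
Mass: 67.3 × 1.28 → 86.144 g.
At $37.9/kg: 86.144/1000 × 37.9 = $3.26.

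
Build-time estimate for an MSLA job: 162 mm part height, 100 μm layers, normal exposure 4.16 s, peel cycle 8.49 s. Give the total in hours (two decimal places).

Layers = ⌈162/0.1⌉ = 1620.
Each layer takes = 4.16 + 8.49 = 12.65 s.
Total = 1620 × 12.65 = 20493 s = 5.69 hours.

5.69 hours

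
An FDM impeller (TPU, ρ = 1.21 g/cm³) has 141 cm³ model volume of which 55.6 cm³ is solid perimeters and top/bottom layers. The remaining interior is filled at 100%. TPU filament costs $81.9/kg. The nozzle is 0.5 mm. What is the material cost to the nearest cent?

Infill region = 141 − 55.6, so 85.4 cm³.
Infill deposited: 1.00 × 85.4 → 85.4 cm³.
Deposited volume: 55.6 + 85.4 → 141 cm³.
Mass: 141 × 1.21 → 170.61 g.
Cost = 170.61 g / 1000 × $81.9/kg = $13.97.

$13.97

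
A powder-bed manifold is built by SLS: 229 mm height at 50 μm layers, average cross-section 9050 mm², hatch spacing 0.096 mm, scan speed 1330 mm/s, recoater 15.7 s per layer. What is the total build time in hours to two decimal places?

Layers = ⌈229/0.05⌉ = 4580.
Scan path per layer: 9050 / 0.096 → 94270.8 mm.
Laser time per layer = 94270.8 / 1330 = 70.8803 s.
Layer cycle = 70.8803 + 15.7, so 86.5803 s.
4580 layers × 86.5803 s/layer = 396537.774 s, i.e. 110.15 hours.

110.15 hours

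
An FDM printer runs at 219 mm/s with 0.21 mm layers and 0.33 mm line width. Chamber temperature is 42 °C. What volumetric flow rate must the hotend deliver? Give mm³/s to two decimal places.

Extrusion cross-section = 0.21 × 0.33 = 0.0693 mm².
Volumetric flow = 219 × 0.0693 = 15.18 mm³/s.

15.18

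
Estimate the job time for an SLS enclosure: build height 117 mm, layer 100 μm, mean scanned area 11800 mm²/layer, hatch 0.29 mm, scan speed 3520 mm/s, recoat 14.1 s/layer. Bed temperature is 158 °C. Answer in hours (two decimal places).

8.34 hours

Layer count = ceil(117 / 0.1) = 1170.
Hatch length per layer = 11800 / 0.29, so 40689.7 mm.
Per-layer scan time = 40689.7 / 3520 = 11.5596 s.
Layer cycle = 11.5596 + 14.1, so 25.6596 s.
1170 layers × 25.6596 s/layer = 30021.732 s, i.e. 8.34 hours.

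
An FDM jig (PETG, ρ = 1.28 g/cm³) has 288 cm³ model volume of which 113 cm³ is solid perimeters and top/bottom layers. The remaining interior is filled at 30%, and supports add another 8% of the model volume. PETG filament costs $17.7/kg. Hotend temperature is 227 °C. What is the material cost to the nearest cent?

Volume inside the shell = 288 − 113 = 175 cm³.
Infill deposited = 0.30 × 175 = 52.5 cm³.
Support = 0.08 × 288, so 23.04 cm³.
Deposited volume = 113 + 52.5 + 23.04 = 188.54 cm³.
Mass: 188.54 × 1.28 → 241.3312 g.
Cost = 241.3312 g / 1000 × $17.7/kg = $4.27.

$4.27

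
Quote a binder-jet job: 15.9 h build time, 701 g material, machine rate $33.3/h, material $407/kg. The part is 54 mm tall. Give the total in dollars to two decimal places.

Machine-time cost = 33.3 × 15.9 = $529.47.
Material charge: 407 × 701/1000 → $285.307.
Total = 529.47 + 285.307 = 814.777 ≈ $814.78.

$814.78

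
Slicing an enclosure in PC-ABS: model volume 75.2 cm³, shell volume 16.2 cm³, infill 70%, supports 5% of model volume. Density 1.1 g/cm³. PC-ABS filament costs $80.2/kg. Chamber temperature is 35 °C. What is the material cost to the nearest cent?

$5.40

Interior volume = 75.2 − 16.2, so 59 cm³.
Infill deposited: 0.70 × 59 → 41.3 cm³.
Support = 0.05 × 75.2 = 3.76 cm³.
Total extruded = 16.2 + 41.3 + 3.76 = 61.26 cm³.
Mass = 61.26 × 1.1 = 67.386 g.
Cost = 67.386 g / 1000 × $80.2/kg = $5.40.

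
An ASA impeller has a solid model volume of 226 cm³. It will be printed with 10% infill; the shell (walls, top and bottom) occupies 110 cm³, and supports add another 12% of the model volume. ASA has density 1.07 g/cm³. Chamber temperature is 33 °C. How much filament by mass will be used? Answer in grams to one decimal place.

Volume inside the shell = 226 − 110, so 116 cm³.
Infill volume = 0.10 × 116 = 11.6 cm³.
Support = 0.12 × 226 = 27.12 cm³.
Total printed volume = 110 + 11.6 + 27.12 = 148.72 cm³.
Mass = 148.72 × 1.07 = 159.1304 g.

159.1 g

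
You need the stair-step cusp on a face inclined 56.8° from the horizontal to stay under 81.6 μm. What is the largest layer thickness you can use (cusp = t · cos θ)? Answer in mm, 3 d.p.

0.149 mm

cos(56.8°) = 0.5476; t_max = 0.0816/0.5476 = 0.149 mm.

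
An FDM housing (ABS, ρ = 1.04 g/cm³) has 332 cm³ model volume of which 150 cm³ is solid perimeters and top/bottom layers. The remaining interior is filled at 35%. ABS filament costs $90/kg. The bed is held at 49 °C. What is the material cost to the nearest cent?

Interior volume = 332 − 150, so 182 cm³.
Infill deposited = 0.35 × 182 = 63.7 cm³.
Deposited volume: 150 + 63.7 → 213.7 cm³.
Mass = 213.7 × 1.04, so 222.248 g.
At $90/kg: 222.248/1000 × 90 = $20.00.

$20.00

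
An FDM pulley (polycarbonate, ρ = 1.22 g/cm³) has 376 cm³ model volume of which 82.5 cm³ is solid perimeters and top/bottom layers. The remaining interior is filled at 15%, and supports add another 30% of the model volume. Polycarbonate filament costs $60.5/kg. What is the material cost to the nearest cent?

$17.66

Volume inside the shell = 376 − 82.5 = 293.5 cm³.
Deposited infill = 0.15 × 293.5, so 44.025 cm³.
Support: 0.30 × 376 → 112.8 cm³.
Total extruded = 82.5 + 44.025 + 112.8, so 239.325 cm³.
Mass: 239.325 × 1.22 → 291.9765 g.
Cost = 291.9765 g / 1000 × $60.5/kg = $17.66.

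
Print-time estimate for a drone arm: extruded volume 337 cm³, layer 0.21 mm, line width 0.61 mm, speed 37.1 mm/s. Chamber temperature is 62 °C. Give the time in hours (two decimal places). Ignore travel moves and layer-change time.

Extrusion cross-section: 0.21 × 0.61 → 0.1281 mm².
Toolpath length = 337 cm³ / 0.1281 mm² = 337000 / 0.1281 = 2630757.2 mm.
Extrusion time = 2630757.2 / 37.1, so 70909.9 s.
Converting: 70909.9 s = 19.70 hours.

19.70 hours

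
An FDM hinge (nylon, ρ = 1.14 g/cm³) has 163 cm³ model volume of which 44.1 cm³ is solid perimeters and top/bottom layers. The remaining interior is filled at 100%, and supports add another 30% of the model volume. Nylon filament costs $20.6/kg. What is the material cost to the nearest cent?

$4.98

Volume inside the shell = 163 − 44.1 = 118.9 cm³.
Deposited infill: 1.00 × 118.9 → 118.9 cm³.
Support: 0.30 × 163 → 48.9 cm³.
Total printed volume: 44.1 + 118.9 + 48.9 → 211.9 cm³.
Mass: 211.9 × 1.14 → 241.566 g.
At $20.6/kg: 241.566/1000 × 20.6 = $4.98.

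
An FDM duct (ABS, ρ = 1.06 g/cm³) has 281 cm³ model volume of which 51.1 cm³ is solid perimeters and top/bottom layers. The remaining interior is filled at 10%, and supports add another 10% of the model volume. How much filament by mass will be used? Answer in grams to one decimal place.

108.3 g

Volume inside the shell: 281 − 51.1 → 229.9 cm³.
Deposited infill: 0.10 × 229.9 → 22.99 cm³.
Support: 0.10 × 281 → 28.1 cm³.
Deposited volume = 51.1 + 22.99 + 28.1, so 102.19 cm³.
Mass: 102.19 × 1.06 → 108.3214 g.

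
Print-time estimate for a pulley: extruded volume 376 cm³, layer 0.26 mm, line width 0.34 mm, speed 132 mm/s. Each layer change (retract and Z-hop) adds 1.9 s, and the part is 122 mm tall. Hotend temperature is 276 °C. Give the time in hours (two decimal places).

Bead cross-section = 0.26 × 0.34, so 0.0884 mm².
Total extruded path = 376000/0.0884 = 4253393.7 mm.
Extrusion time: 4253393.7 / 132 → 32222.7 s.
Number of layers: 122 / 0.26 → 470 (rounded up).
Non-print overhead = 470 × 1.9, so 893 s.
Total = 32222.7 + 893 = 33115.7 s = 9.20 hours.

9.20 hours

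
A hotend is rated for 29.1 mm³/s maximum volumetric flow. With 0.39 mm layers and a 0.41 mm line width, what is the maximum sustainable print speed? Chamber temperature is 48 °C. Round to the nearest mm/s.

182 mm/s

A = 0.39 × 0.41 = 0.1599 mm².
Max speed = 29.1 / 0.1599 = 181.99 ≈ 182 mm/s.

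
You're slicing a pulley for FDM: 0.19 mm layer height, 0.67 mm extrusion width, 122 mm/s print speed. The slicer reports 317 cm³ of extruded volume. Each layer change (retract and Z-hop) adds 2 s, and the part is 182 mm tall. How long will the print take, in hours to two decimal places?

6.20 hours

Bead cross-section = 0.19 × 0.67, so 0.1273 mm².
Path length: 317000 mm³ / 0.1273 mm² → 2490180.7 mm.
Print-move time: 2490180.7 / 122 → 20411.3 s.
Number of layers: 182 / 0.19 → 958 (rounded up).
Non-print overhead: 958 × 2 → 1916 s.
Altogether 20411.3 + 1916 = 22327.3 s, i.e. 6.20 hours.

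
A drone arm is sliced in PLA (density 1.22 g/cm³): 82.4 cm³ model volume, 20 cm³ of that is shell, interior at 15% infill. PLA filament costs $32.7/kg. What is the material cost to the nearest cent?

$1.17

Interior volume: 82.4 − 20 → 62.4 cm³.
Deposited infill: 0.15 × 62.4 → 9.36 cm³.
Deposited volume = 20 + 9.36, so 29.36 cm³.
Mass: 29.36 × 1.22 → 35.8192 g.
Cost = 35.8192 g / 1000 × $32.7/kg = $1.17.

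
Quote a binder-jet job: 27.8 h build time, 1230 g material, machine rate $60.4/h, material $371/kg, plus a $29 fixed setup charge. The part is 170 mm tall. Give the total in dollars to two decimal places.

Machine cost: 60.4 × 27.8 → $1679.12.
Material cost = 371 × 1230/1000, so $456.33.
Adding setup: 1679.12 + 456.33 + 29 → $2164.45.

$2164.45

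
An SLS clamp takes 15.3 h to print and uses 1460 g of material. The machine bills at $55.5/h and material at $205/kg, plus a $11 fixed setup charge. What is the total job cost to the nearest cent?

Machine-time cost = 55.5 × 15.3, so $849.15.
Material cost = 205 × 1460/1000, so $299.30.
Adding setup: 849.15 + 299.30 + 11 → $1159.45.

$1159.45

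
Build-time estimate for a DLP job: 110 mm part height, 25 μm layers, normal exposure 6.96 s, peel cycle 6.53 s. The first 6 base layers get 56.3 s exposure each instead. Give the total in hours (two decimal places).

16.57 hours

Layers = ⌈110/0.025⌉ = 4400.
Burn-in layers: 6 × (56.3 + 6.53) → 376.98 s.
Regular layers = 4394 × (6.96 + 6.53) = 59275.06 s.
Sum: 376.98 + 59275.06 = 59652.04 s → 16.57 hours.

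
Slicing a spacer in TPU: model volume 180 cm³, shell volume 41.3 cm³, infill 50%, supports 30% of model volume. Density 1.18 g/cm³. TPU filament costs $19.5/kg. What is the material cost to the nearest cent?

$3.79

Infill region = 180 − 41.3 = 138.7 cm³.
Infill deposited: 0.50 × 138.7 → 69.35 cm³.
Support = 0.30 × 180, so 54 cm³.
Deposited volume = 41.3 + 69.35 + 54 = 164.65 cm³.
Mass = 164.65 × 1.18, so 194.287 g.
At $19.5/kg: 194.287/1000 × 19.5 = $3.79.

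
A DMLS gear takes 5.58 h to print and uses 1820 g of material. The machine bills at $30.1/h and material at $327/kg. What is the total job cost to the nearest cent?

Machine-time cost = 30.1 × 5.58 = $167.958.
Feedstock cost: 327 × 1820/1000 → $595.14.
Total = 167.958 + 595.14 = 763.098 ≈ $763.10.

$763.10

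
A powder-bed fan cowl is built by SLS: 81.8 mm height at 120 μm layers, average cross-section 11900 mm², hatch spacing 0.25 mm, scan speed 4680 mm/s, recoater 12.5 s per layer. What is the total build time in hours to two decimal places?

Layer count = ceil(81.8 / 0.12) = 682.
Scan path per layer = 11900 / 0.25, so 47600 mm.
Scan time per layer = 47600 / 4680, so 10.1709 s.
Layer cycle = 10.1709 + 12.5 = 22.6709 s.
Total: 682 × 22.6709 s = 15461.5538 s → 4.29 hours.

4.29 hours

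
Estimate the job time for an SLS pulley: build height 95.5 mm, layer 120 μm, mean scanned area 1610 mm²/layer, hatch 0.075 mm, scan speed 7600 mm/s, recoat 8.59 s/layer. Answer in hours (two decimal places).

2.52 hours

Layer count = ceil(95.5 / 0.12) = 796.
Per-layer scan distance: 1610 / 0.075 → 21466.7 mm.
Laser time per layer: 21466.7 / 7600 → 2.8246 s.
Layer cycle = 2.8246 + 8.59 = 11.4146 s.
796 layers × 11.4146 s/layer = 9086.0216 s, i.e. 2.52 hours.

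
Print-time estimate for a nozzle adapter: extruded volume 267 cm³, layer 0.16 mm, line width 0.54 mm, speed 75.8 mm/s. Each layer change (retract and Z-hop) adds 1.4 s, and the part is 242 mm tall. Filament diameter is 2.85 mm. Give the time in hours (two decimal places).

Extrusion cross-section: 0.16 × 0.54 → 0.0864 mm².
Total extruded path = 267000/0.0864 = 3090277.8 mm.
Extrusion time = 3090277.8 / 75.8, so 40768.8 s.
Layers = ⌈242/0.16⌉ = 1513.
Z-hop total = 1513 × 1.4 = 2118.2 s.
Total = 40768.8 + 2118.2 = 42887 s = 11.91 hours.

11.91 hours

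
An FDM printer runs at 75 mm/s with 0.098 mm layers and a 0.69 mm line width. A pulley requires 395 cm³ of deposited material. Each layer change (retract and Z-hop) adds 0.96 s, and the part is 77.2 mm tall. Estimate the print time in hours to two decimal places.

Line area = 0.098 × 0.69 = 0.06762 mm².
Total extruded path = 395000/0.06762 = 5841467 mm.
Time extruding: 5841467 / 75 → 77886.2 s.
Number of layers: 77.2 / 0.098 → 788 (rounded up).
Layer-change overhead = 788 × 0.96, so 756.48 s.
Total = 77886.2 + 756.48 = 78642.68 s = 21.85 hours.

21.85 hours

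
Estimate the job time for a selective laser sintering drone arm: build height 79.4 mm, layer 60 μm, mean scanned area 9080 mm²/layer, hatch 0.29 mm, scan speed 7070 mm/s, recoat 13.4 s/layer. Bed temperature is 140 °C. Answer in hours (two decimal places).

6.56 hours

Number of layers: 79.4 / 0.06 → 1324 (rounded up).
Scan path per layer: 9080 / 0.29 → 31310.3 mm.
Per-layer scan time = 31310.3 / 7070 = 4.4286 s.
Layer cycle = 4.4286 + 13.4 = 17.8286 s.
Build time = 1324 × 17.8286 = 23605.0664 s = 6.56 hours.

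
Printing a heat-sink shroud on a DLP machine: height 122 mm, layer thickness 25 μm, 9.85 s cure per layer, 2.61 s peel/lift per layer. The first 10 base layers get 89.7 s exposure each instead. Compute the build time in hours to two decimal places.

Layer count = ceil(122 / 0.025) = 4880.
Bottom layers = 10 × (89.7 + 2.61) = 923.1 s.
Regular layers = 4870 × (9.85 + 2.61), so 60680.2 s.
Total = 923.1 + 60680.2 = 61603.3 s = 17.11 hours.

17.11 hours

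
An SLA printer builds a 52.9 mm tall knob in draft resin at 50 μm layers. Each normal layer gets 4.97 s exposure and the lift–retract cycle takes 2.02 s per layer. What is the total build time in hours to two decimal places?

2.05 hours

Number of layers: 52.9 / 0.05 → 1058 (rounded up).
Cycle time = 4.97 + 2.02 = 6.99 s.
Total = 1058 × 6.99 = 7395.42 s = 2.05 hours.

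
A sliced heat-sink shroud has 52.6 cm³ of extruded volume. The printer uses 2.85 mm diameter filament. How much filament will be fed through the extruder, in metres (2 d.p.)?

8.25 m

Filament cross-section = π × (2.85/2)² = 6.3794 mm².
L = 52600 mm³ / 6.3794 mm² = 8245.29 mm, i.e. 8.25 m.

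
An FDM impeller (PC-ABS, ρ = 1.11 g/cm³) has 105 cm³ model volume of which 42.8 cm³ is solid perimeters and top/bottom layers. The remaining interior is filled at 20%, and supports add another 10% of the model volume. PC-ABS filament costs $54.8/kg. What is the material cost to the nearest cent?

$4.00

Volume inside the shell = 105 − 42.8 = 62.2 cm³.
Deposited infill = 0.20 × 62.2, so 12.44 cm³.
Support = 0.10 × 105 = 10.5 cm³.
Total printed volume: 42.8 + 12.44 + 10.5 → 65.74 cm³.
Mass: 65.74 × 1.11 → 72.9714 g.
At $54.8/kg: 72.9714/1000 × 54.8 = $4.00.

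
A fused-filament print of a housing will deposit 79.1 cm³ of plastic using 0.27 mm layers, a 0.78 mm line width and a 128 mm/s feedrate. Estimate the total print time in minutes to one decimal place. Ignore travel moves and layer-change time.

48.9 minutes

Bead cross-section = 0.27 × 0.78, so 0.2106 mm².
Total extruded path = 79100/0.2106 = 375593.5 mm.
Extrusion time: 375593.5 / 128 → 2934.3 s.
In the requested units: 2934.3 s = 48.9 minutes.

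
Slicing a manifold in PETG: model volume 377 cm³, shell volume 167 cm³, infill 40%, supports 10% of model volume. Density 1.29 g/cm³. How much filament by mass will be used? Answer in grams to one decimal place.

372.4 g

Interior volume = 377 − 167 = 210 cm³.
Infill deposited = 0.40 × 210, so 84 cm³.
Support = 0.10 × 377 = 37.7 cm³.
Total printed volume = 167 + 84 + 37.7, so 288.7 cm³.
Mass: 288.7 × 1.29 → 372.423 g.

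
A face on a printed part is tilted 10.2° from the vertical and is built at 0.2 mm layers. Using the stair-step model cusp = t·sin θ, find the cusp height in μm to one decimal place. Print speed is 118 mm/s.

35.4 μm

Cusp = layer height × sin(10.2°) = 0.2 × 0.1771 = 0.03542 mm = 35.4 μm.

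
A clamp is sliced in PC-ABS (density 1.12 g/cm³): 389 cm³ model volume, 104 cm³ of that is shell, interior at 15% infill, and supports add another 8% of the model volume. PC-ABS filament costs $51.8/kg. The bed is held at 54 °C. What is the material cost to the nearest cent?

Infill region = 389 − 104, so 285 cm³.
Deposited infill = 0.15 × 285, so 42.75 cm³.
Support = 0.08 × 389, so 31.12 cm³.
Total printed volume: 104 + 42.75 + 31.12 → 177.87 cm³.
Mass = 177.87 × 1.12, so 199.2144 g.
Cost = 199.2144 g / 1000 × $51.8/kg = $10.32.

$10.32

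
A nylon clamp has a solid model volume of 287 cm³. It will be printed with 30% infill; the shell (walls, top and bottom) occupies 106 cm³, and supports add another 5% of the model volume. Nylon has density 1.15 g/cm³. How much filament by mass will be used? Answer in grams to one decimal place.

200.8 g

Volume inside the shell = 287 − 106, so 181 cm³.
Deposited infill: 0.30 × 181 → 54.3 cm³.
Support: 0.05 × 287 → 14.35 cm³.
Total extruded = 106 + 54.3 + 14.35 = 174.65 cm³.
Mass = 174.65 × 1.15, so 200.8475 g.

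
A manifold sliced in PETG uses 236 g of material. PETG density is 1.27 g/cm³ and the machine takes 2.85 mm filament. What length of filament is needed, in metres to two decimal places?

Volume = 236 g / 1.27 g·cm⁻³ = 185.8268 cm³ = 185826.8 mm³.
A = π r² = π × 1.425² = 6.3794 mm².
Length = 185826.8 / 6.3794 = 29129.2 mm = 29.13 m.

29.13 m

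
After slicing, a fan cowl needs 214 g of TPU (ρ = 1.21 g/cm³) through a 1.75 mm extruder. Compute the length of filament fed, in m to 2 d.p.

73.53 m

Extruded volume: 214/1.21 = 176.8595 cm³ (176859.5 mm³).
Cross-section of 1.75 mm filament: π·(1.75/2)² = 2.4053 mm².
L = V/A = 176859.5/2.4053 = 73529.08 mm → 73.53 m.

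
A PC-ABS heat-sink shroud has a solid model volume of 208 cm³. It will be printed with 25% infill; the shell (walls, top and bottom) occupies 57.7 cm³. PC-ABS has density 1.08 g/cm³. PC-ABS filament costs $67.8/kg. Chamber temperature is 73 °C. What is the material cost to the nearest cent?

$6.98

Volume inside the shell = 208 − 57.7 = 150.3 cm³.
Deposited infill = 0.25 × 150.3, so 37.575 cm³.
Total extruded = 57.7 + 37.575 = 95.275 cm³.
Mass = 95.275 × 1.08 = 102.897 g.
At $67.8/kg: 102.897/1000 × 67.8 = $6.98.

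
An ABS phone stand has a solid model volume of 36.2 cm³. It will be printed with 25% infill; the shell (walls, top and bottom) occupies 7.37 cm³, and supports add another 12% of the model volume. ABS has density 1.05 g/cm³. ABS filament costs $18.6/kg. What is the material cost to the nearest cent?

Interior volume = 36.2 − 7.37 = 28.83 cm³.
Infill volume = 0.25 × 28.83, so 7.2075 cm³.
Support = 0.12 × 36.2 = 4.344 cm³.
Total printed volume = 7.37 + 7.2075 + 4.344 = 18.9215 cm³.
Mass = 18.9215 × 1.05, so 19.867575 g.
Cost = 19.867575 g / 1000 × $18.6/kg = $0.37.

$0.37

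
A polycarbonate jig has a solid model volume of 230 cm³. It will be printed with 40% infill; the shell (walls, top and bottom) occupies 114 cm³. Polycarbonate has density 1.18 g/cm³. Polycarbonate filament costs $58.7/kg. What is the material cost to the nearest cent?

Interior volume = 230 − 114 = 116 cm³.
Infill deposited = 0.40 × 116, so 46.4 cm³.
Total printed volume = 114 + 46.4, so 160.4 cm³.
Mass = 160.4 × 1.18, so 189.272 g.
At $58.7/kg: 189.272/1000 × 58.7 = $11.11.

$11.11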